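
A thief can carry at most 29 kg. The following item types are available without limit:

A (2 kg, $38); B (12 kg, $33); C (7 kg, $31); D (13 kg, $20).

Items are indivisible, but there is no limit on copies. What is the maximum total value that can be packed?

$532

Best value-per-unit is A at 38/2, and filling with it alone uses weight 14×2=28. No mix of the others beats 14×38 = 532.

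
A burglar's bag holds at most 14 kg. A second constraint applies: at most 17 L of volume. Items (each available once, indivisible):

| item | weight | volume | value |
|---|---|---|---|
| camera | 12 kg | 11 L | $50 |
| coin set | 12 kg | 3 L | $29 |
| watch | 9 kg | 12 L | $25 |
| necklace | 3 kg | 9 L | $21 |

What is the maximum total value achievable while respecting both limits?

$50

Feasible sets respecting both limits:
- camera: weight 12, volume 11, value 50
- coin set: weight 12, volume 3, value 29
- watch: weight 9, volume 12, value 25
Best: $50.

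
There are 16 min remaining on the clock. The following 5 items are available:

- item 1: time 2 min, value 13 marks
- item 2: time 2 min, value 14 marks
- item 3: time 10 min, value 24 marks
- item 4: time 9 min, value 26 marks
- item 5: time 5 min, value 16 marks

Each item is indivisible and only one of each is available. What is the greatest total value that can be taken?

Check high-value combinations within 16 min:
- item 2+item 4+item 5: time 2+9+5=16, value 14+26+16=56
- item 1+item 4+item 5: time 2+9+5=16, value 13+26+16=55
- item 1+item 2+item 4: time 2+2+9=13, value 13+14+26=53
- item 1+item 2+item 3: time 2+2+10=14, value 13+14+24=51
Best: 56 marks.

56 marks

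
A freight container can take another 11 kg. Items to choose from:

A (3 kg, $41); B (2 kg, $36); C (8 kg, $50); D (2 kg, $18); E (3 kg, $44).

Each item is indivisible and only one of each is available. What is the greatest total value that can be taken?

$139

Check high-value combinations within 11 kg:
- A+B+D+E: weight 3+2+2+3=10, value 41+36+18+44=139
- A+B+E: weight 3+2+3=8, value 41+36+44=121
- A+D+E: weight 3+2+3=8, value 41+18+44=103
- B+D+E: weight 2+2+3=7, value 36+18+44=98
- A+B+D: weight 3+2+2=7, value 41+36+18=95
Best: $139.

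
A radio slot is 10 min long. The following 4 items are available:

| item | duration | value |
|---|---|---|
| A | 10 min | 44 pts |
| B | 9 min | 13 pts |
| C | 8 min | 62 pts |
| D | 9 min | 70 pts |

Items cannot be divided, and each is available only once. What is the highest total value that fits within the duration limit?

70 pts

Check high-value combinations within 10 min:
- D: duration 9, value 70
- C: duration 8, value 62
- A: duration 10, value 44
- B: duration 9, value 13
Best: 70 pts.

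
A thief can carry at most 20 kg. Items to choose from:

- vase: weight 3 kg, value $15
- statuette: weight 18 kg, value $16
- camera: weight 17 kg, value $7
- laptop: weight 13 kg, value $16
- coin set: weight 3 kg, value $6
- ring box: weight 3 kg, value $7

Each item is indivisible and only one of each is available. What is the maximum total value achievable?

Check high-value combinations within 20 kg:
- vase+laptop+ring box: weight 3+13+3=19, value 15+16+7=38
- vase+laptop+coin set: weight 3+13+3=19, value 15+16+6=37
- vase+laptop: weight 3+13=16, value 15+16=31
- laptop+coin set+ring box: weight 13+3+3=19, value 16+6+7=29
- vase+coin set+ring box: weight 3+3+3=9, value 15+6+7=28
Best: $38.

$38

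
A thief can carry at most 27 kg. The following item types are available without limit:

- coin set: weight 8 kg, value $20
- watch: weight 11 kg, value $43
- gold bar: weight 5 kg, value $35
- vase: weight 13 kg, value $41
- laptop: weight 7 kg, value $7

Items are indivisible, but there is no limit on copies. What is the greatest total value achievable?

Best value-per-unit is gold bar at 35/5, and filling with it alone uses weight 5×5=25. No mix of the others beats 5×35 = 175.

$175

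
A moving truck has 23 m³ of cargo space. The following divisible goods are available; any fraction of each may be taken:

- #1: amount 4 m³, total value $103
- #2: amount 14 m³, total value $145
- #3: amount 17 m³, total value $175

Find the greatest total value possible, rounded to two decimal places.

Take in order of value per unit:
- #1 (103/4 per unit): all 4 → value 103, running total 103.00
- #2 (145/14 per unit): all 14 → value 145, running total 248.00
- #3 (175/17 per unit): 5 of 17 → value 5×175/17 = 51.4706, running total 299.47
Total 299.47.

299.47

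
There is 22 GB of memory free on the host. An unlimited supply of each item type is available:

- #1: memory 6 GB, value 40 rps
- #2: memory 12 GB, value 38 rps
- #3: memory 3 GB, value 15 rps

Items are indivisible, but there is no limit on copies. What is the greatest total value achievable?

135 rps

Best value-per-unit is #1 at 40/6; filling with it alone gives 3×40 = 120.
Optimal mix: 3×#1 + 1×#3 → memory 21, value 135.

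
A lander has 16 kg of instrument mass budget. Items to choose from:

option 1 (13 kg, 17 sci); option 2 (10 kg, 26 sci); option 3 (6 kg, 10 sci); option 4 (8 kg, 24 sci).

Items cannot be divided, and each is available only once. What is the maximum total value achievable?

36 sci

Check high-value combinations within 16 kg:
- option 2+option 3: mass 10+6=16, value 26+10=36
- option 3+option 4: mass 6+8=14, value 10+24=34
- option 2: mass 10, value 26
- option 4: mass 8, value 24
- option 1: mass 13, value 17
Best: 36 sci.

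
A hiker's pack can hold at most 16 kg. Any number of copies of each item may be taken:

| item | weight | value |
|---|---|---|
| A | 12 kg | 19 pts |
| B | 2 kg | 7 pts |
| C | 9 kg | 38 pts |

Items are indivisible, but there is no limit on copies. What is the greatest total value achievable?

59 pts

Best value-per-unit is C at 38/9; filling with it alone gives 1×38 = 38.
Optimal mix: 3×B + 1×C → weight 15, value 59.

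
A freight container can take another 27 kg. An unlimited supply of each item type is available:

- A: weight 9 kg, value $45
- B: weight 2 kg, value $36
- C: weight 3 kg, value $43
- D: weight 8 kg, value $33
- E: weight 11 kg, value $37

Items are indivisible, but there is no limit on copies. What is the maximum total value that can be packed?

$475

Best value-per-unit is B at 36/2; filling with it alone gives 13×36 = 468.
Optimal mix: 12×B + 1×C → weight 27, value 475.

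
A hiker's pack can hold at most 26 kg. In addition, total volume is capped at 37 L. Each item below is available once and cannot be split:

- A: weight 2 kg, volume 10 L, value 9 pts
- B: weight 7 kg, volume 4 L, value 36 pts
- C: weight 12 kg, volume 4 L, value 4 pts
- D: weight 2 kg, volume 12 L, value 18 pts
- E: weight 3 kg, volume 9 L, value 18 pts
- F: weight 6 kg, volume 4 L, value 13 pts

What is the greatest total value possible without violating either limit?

85 pts

Feasible sets respecting both limits:
- B+D+E+F: weight 18, volume 29, value 85
- A+B+D+E: weight 14, volume 35, value 81
- B+C+D+E: weight 24, volume 29, value 76
- A+B+D+F: weight 17, volume 30, value 76
Best: 85 pts.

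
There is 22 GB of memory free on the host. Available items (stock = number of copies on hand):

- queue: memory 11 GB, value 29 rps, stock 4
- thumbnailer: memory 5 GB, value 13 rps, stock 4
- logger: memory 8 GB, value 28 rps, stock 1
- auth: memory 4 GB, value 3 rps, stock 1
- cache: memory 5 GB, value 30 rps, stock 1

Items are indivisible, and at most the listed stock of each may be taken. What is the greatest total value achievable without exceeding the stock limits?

Best selections within memory 22 and stock limits:
- 1×thumbnailer + 1×logger + 1×auth + 1×cache: memory 22, value 74
- 1×queue + 1×thumbnailer + 1×cache: memory 21, value 72
Best: 74 rps.

74 rps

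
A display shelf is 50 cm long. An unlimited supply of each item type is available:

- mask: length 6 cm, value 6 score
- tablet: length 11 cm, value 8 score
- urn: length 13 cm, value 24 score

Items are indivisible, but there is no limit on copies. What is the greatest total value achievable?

Best value-per-unit is urn at 24/13; filling with it alone gives 3×24 = 72.
Optimal mix: 1×tablet + 3×urn → length 50, value 80.

80 score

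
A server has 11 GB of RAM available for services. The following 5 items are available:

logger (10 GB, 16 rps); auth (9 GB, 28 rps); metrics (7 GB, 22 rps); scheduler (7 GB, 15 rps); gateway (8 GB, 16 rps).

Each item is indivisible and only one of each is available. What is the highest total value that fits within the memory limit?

Check high-value combinations within 11 GB:
- auth: memory 9, value 28
- metrics: memory 7, value 22
- gateway: memory 8, value 16
- logger: memory 10, value 16
- scheduler: memory 7, value 15
Best: 28 rps.

28 rps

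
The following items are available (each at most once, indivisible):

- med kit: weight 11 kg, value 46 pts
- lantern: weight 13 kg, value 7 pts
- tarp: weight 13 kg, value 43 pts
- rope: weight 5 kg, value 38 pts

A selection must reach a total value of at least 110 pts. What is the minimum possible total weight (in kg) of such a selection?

Subsets with value ≥ 110, sorted by total weight:
- med kit+tarp+rope: weight 29, value 127
- med kit+lantern+tarp+rope: weight 42, value 134
Minimum weight: 29 kg.

29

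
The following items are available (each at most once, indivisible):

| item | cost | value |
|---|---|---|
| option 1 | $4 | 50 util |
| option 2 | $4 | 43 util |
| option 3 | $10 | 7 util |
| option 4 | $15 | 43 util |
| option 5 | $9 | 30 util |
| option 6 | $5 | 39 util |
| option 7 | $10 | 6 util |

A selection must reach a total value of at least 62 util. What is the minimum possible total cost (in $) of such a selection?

8

Subsets with value ≥ 62, sorted by total cost:
- option 1+option 2: cost 8, value 93
- option 1+option 6: cost 9, value 89
- option 2+option 6: cost 9, value 82
- option 1+option 2+option 6: cost 13, value 132
Minimum cost: 8 $.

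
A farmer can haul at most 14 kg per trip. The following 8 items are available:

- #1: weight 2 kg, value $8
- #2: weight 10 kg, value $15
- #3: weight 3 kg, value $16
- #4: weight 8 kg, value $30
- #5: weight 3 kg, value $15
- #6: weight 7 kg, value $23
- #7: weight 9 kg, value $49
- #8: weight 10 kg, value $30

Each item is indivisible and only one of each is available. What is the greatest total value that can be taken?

$73

Check high-value combinations within 14 kg:
- #1+#3+#7: weight 2+3+9=14, value 8+16+49=73
- #1+#5+#7: weight 2+3+9=14, value 8+15+49=72
- #3+#7: weight 3+9=12, value 16+49=65
Best: $73.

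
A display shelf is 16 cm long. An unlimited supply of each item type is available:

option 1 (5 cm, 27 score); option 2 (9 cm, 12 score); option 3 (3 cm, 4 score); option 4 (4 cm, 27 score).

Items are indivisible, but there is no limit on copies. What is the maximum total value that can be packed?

Best value-per-unit is option 4 at 27/4, and filling with it alone uses length 4×4=16. No mix of the others beats 4×27 = 108.

108 score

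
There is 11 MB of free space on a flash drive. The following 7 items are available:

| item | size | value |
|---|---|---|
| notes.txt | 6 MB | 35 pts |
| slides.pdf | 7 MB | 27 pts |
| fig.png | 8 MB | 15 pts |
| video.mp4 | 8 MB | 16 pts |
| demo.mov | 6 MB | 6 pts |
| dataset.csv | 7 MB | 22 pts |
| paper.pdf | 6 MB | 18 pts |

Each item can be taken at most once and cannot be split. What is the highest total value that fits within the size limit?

Check high-value combinations within 11 MB:
- notes.txt: size 6, value 35
- slides.pdf: size 7, value 27
- dataset.csv: size 7, value 22
Best: 35 pts.

35 pts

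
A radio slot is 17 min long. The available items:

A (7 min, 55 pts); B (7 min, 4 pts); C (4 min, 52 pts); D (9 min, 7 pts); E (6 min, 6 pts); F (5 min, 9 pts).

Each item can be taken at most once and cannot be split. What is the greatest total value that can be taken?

116 pts

This is a 0/1 knapsack; check combinations near the capacity.
- A+C+F: duration 7+4+5=16, value 55+52+9=116
- A+C+E: duration 7+4+6=17, value 55+52+6=113
- A+C: duration 7+4=11, value 55+52=107
- C+E+F: duration 4+6+5=15, value 52+6+9=67
Best: 116 pts.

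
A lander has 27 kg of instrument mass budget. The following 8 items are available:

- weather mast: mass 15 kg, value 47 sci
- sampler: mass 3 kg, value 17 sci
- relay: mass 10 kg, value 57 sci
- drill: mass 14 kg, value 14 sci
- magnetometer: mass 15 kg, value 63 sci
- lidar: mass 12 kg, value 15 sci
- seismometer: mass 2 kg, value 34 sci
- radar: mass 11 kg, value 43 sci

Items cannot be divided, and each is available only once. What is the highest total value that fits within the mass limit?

Check high-value combinations within 27 kg:
- relay+magnetometer+seismometer: mass 10+15+2=27, value 57+63+34=154
- sampler+relay+seismometer+radar: mass 3+10+2+11=26, value 17+57+34+43=151
- weather mast+relay+seismometer: mass 15+10+2=27, value 47+57+34=138
- relay+seismometer+radar: mass 10+2+11=23, value 57+34+43=134
Best: 154 sci.

154 sci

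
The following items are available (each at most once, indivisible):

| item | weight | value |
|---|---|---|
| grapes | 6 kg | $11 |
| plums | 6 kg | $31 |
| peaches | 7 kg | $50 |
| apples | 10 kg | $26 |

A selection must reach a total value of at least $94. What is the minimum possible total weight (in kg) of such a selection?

Subsets with value ≥ 94, sorted by total weight:
- plums+peaches+apples: weight 23, value 107
- grapes+plums+peaches+apples: weight 29, value 118
Minimum weight: 23 kg.

23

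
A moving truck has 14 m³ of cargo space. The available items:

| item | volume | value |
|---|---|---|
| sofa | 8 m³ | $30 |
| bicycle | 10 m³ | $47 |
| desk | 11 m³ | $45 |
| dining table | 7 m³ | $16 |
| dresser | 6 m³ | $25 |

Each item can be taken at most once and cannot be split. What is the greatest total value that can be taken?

Check high-value combinations within 14 m³:
- sofa+dresser: volume 8+6=14, value 30+25=55
- bicycle: volume 10, value 47
- desk: volume 11, value 45
Best: $55.

$55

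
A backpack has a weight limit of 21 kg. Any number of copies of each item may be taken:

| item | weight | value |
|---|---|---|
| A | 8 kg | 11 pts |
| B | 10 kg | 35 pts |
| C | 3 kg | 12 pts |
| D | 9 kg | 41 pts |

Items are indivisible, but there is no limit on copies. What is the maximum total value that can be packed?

Best value-per-unit is D at 41/9; filling with it alone gives 2×41 = 82.
Optimal mix: 1×C + 2×D → weight 21, value 94.

94 pts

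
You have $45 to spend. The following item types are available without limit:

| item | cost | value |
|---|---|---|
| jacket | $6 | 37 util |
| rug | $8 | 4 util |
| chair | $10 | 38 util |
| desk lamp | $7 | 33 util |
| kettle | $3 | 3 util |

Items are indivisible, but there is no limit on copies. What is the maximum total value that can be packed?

262 util

Best value-per-unit is jacket at 37/6; filling with it alone gives 7×37 = 259.
Optimal mix: 7×jacket + 1×kettle → cost 45, value 262.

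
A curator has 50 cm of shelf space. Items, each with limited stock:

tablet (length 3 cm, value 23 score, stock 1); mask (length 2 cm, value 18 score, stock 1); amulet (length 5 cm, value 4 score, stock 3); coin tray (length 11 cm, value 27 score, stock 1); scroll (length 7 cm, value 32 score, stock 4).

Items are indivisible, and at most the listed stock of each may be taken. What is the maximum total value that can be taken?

Best selections within length 50 and stock limits:
- 1×tablet + 1×mask + 1×amulet + 1×coin tray + 4×scroll: length 49, value 200
- 1×tablet + 1×mask + 1×coin tray + 4×scroll: length 44, value 196
- 1×tablet + 1×amulet + 1×coin tray + 4×scroll: length 47, value 182
- 1×tablet + 1×mask + 3×amulet + 4×scroll: length 48, value 181
Best: 200 score.

200 score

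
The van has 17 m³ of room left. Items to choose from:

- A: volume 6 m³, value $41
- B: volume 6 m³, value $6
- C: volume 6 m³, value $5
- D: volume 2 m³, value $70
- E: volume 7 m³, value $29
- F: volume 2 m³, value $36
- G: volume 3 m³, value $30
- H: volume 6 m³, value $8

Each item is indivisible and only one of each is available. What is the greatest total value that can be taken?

This is a 0/1 knapsack; check combinations near the capacity.
- A+D+F+G: volume 6+2+2+3=13, value 41+70+36+30=177
- A+D+E+F: volume 6+2+7+2=17, value 41+70+29+36=176
- D+E+F+G: volume 2+7+2+3=14, value 70+29+36+30=165
- A+D+F+H: volume 6+2+2+6=16, value 41+70+36+8=155
Best: $177.

$177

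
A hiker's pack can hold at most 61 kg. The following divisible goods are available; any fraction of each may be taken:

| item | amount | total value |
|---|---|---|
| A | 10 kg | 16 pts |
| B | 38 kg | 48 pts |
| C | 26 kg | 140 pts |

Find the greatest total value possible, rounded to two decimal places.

Take in order of value per unit:
- C (140/26 per unit): all 26 → value 140, running total 140.00
- A (16/10 per unit): all 10 → value 16, running total 156.00
- B (48/38 per unit): 25 of 38 → value 25×48/38 = 31.5789, running total 187.58
Total 187.58.

187.58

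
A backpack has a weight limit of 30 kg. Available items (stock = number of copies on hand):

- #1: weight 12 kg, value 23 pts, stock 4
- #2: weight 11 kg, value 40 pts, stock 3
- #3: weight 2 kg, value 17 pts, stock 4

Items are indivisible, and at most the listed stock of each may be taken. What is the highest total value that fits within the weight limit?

148 pts

Best selections within weight 30 and stock limits:
- 2×#2 + 4×#3: weight 30, value 148
- 2×#2 + 3×#3: weight 28, value 131
- 2×#2 + 2×#3: weight 26, value 114
Best: 148 pts.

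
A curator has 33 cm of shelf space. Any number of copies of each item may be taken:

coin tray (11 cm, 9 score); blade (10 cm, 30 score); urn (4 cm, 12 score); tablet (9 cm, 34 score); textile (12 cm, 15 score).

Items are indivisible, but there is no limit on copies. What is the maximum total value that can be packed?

114 score

Best value-per-unit is tablet at 34/9; filling with it alone gives 3×34 = 102.
Optimal mix: 1×urn + 3×tablet → length 31, value 114.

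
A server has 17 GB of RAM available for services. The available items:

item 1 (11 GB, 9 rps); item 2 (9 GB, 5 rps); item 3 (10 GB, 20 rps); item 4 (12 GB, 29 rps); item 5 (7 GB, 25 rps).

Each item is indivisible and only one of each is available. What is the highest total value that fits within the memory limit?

Check high-value combinations within 17 GB:
- item 3+item 5: memory 10+7=17, value 20+25=45
- item 2+item 5: memory 9+7=16, value 5+25=30
- item 4: memory 12, value 29
- item 5: memory 7, value 25
- item 3: memory 10, value 20
Best: 45 rps.

45 rps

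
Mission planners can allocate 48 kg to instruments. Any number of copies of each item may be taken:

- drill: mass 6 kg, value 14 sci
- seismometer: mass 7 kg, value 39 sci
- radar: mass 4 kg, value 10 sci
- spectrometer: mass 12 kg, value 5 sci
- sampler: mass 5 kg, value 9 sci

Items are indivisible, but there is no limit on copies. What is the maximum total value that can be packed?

Best value-per-unit is seismometer at 39/7; filling with it alone gives 6×39 = 234.
Optimal mix: 1×drill + 6×seismometer → mass 48, value 248.

248 sci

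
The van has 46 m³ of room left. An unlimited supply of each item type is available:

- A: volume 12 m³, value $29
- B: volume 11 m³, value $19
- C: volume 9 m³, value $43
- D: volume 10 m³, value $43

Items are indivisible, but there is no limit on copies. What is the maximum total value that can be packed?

$215

Best value-per-unit is C at 43/9, and filling with it alone uses volume 5×9=45. No mix of the others beats 5×43 = 215.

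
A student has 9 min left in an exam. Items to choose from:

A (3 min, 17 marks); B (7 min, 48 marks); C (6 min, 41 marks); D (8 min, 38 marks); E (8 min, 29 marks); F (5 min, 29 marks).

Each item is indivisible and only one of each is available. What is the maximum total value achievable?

This is a 0/1 knapsack; check combinations near the capacity.
- A+C: time 3+6=9, value 17+41=58
- B: time 7, value 48
- A+F: time 3+5=8, value 17+29=46
- C: time 6, value 41
Best: 58 marks.

58 marks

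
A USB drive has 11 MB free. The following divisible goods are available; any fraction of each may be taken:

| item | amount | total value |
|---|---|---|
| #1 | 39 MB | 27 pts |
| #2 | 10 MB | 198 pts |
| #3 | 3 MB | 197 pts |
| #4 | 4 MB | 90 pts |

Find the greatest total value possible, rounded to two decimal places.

Take in order of value per unit:
- #3 (197/3 per unit): all 3 → value 197, running total 197.00
- #4 (90/4 per unit): all 4 → value 90, running total 287.00
- #2 (198/10 per unit): 4 of 10 → value 4×198/10 = 79.2000, running total 366.20
Total 366.20.

366.20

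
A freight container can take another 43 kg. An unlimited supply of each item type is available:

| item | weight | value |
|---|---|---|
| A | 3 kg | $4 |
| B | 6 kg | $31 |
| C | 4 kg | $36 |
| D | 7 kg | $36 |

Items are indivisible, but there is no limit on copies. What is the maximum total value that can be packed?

Best value-per-unit is C at 36/4; filling with it alone gives 10×36 = 360.
Optimal mix: 1×A + 10×C → weight 43, value 364.

$364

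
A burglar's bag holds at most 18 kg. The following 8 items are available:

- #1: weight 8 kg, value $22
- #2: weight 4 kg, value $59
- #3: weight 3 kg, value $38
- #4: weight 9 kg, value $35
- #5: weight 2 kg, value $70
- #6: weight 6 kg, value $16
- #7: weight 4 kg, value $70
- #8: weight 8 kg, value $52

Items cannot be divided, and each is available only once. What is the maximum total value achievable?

$251

Check high-value combinations within 18 kg:
- #2+#5+#7+#8: weight 4+2+4+8=18, value 59+70+70+52=251
- #2+#3+#5+#7: weight 4+3+2+4=13, value 59+38+70+70=237
- #3+#5+#7+#8: weight 3+2+4+8=17, value 38+70+70+52=230
- #1+#2+#5+#7: weight 8+4+2+4=18, value 22+59+70+70=221
- #2+#3+#5+#8: weight 4+3+2+8=17, value 59+38+70+52=219
Best: $251.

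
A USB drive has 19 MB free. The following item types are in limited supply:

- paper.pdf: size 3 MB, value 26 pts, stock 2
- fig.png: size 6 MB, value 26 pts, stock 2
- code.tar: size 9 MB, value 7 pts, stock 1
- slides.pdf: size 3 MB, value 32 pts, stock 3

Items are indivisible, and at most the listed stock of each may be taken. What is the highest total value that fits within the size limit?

148 pts

Top feasible selections:
- 2×paper.pdf + 3×slides.pdf: size 15, value 148
- 1×paper.pdf + 1×fig.png + 3×slides.pdf: size 18, value 148
- 2×paper.pdf + 1×fig.png + 2×slides.pdf: size 18, value 142
- 1×paper.pdf + 3×slides.pdf: size 12, value 122
Best: 148 pts.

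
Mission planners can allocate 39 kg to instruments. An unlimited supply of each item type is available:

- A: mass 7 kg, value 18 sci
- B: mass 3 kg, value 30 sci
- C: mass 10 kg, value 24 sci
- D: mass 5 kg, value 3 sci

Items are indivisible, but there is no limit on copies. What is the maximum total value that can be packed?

390 sci

Best value-per-unit is B at 30/3, and filling with it alone uses mass 13×3=39. No mix of the others beats 13×30 = 390.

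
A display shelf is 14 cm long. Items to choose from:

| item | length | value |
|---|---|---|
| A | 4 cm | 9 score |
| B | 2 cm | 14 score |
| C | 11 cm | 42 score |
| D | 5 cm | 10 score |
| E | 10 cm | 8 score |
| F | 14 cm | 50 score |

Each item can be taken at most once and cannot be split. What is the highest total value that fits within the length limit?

56 score

Check high-value combinations within 14 cm:
- B+C: length 2+11=13, value 14+42=56
- F: length 14, value 50
- C: length 11, value 42
- A+B+D: length 4+2+5=11, value 9+14+10=33
Best: 56 score.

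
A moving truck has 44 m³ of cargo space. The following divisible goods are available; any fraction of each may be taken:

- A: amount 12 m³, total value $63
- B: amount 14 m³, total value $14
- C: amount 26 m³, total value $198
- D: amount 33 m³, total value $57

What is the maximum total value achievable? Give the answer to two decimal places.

Take in order of value per unit:
- C (198/26 per unit): all 26 → value 198, running total 198.00
- A (63/12 per unit): all 12 → value 63, running total 261.00
- D (57/33 per unit): 6 of 33 → value 6×57/33 = 10.3636, running total 271.36
Total 271.36.

271.36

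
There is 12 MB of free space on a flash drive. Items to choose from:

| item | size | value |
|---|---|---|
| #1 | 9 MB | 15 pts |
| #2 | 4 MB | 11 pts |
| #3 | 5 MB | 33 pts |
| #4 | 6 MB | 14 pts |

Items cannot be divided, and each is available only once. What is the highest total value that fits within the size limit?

47 pts

Check high-value combinations within 12 MB:
- #3+#4: size 5+6=11, value 33+14=47
- #2+#3: size 4+5=9, value 11+33=44
- #3: size 5, value 33
- #2+#4: size 4+6=10, value 11+14=25
Best: 47 pts.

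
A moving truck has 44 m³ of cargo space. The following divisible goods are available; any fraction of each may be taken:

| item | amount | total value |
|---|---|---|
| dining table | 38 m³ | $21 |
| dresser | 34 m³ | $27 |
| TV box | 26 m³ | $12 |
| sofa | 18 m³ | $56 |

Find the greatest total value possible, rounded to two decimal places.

Take in order of value per unit:
- sofa (56/18 per unit): all 18 → value 56, running total 56.00
- dresser (27/34 per unit): 26 of 34 → value 26×27/34 = 20.6471, running total 76.65
Total 76.65.

76.65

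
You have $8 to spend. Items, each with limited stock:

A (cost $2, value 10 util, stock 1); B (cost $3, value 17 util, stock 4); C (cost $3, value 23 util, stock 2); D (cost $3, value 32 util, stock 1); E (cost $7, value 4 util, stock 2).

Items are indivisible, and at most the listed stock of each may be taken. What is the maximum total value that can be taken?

Top feasible selections:
- 1×A + 1×C + 1×D: cost 8, value 65
- 1×A + 1×B + 1×D: cost 8, value 59
- 1×A + 2×C: cost 8, value 56
Best: 65 util.

65 util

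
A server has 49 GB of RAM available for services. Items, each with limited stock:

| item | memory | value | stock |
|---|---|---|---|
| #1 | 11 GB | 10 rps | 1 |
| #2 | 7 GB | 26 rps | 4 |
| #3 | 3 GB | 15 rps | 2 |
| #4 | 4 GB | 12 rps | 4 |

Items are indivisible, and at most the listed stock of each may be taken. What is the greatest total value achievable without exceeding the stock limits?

170 rps

Top feasible selections:
- 4×#2 + 2×#3 + 3×#4: memory 46, value 170
- 4×#2 + 1×#3 + 4×#4: memory 47, value 167
- 4×#2 + 2×#3 + 2×#4: memory 42, value 158
Best: 170 rps.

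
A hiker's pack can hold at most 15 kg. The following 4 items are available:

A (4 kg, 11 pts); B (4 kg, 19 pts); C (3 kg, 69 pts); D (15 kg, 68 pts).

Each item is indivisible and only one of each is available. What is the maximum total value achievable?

99 pts

Check high-value combinations within 15 kg:
- A+B+C: weight 4+4+3=11, value 11+19+69=99
- B+C: weight 4+3=7, value 19+69=88
- A+C: weight 4+3=7, value 11+69=80
- C: weight 3, value 69
Best: 99 pts.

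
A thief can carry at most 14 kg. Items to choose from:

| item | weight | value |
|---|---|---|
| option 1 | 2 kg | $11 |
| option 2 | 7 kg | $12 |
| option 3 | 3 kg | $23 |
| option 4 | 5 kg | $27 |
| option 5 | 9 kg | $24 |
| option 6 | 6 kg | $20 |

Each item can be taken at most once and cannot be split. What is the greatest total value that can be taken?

$70

Check high-value combinations within 14 kg:
- option 3+option 4+option 6: weight 3+5+6=14, value 23+27+20=70
- option 1+option 3+option 4: weight 2+3+5=10, value 11+23+27=61
- option 1+option 4+option 6: weight 2+5+6=13, value 11+27+20=58
- option 1+option 3+option 5: weight 2+3+9=14, value 11+23+24=58
- option 1+option 3+option 6: weight 2+3+6=11, value 11+23+20=54
Best: $70.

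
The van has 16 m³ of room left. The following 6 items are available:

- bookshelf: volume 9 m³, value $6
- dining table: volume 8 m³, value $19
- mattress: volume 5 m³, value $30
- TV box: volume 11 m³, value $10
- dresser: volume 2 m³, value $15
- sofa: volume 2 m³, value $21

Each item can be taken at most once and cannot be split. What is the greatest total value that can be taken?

Check high-value combinations within 16 m³:
- dining table+mattress+sofa: volume 8+5+2=15, value 19+30+21=70
- mattress+dresser+sofa: volume 5+2+2=9, value 30+15+21=66
- dining table+mattress+dresser: volume 8+5+2=15, value 19+30+15=64
- bookshelf+mattress+sofa: volume 9+5+2=16, value 6+30+21=57
- dining table+dresser+sofa: volume 8+2+2=12, value 19+15+21=55
Best: $70.

$70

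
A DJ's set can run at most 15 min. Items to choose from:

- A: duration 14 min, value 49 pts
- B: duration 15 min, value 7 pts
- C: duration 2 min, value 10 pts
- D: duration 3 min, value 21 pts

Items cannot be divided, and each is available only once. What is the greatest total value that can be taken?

49 pts

Check high-value combinations within 15 min:
- A: duration 14, value 49
- C+D: duration 2+3=5, value 10+21=31
- D: duration 3, value 21
- C: duration 2, value 10
- B: duration 15, value 7
Best: 49 pts.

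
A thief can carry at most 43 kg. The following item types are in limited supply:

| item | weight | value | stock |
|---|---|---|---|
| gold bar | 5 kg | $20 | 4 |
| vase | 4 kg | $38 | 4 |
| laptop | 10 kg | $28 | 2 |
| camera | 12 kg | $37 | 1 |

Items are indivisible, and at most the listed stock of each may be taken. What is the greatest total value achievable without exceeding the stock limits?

Best selections within weight 43 and stock limits:
- 3×gold bar + 4×vase + 1×camera: weight 43, value 249
- 3×gold bar + 4×vase + 1×laptop: weight 41, value 240
- 1×gold bar + 4×vase + 1×laptop + 1×camera: weight 43, value 237
- 4×gold bar + 4×vase: weight 36, value 232
Best: $249.

$249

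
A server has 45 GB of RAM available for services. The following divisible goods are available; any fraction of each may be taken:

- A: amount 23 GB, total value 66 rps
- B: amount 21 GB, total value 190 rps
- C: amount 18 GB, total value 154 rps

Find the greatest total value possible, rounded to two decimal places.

361.22

Take in order of value per unit:
- B (190/21 per unit): all 21 → value 190, running total 190.00
- C (154/18 per unit): all 18 → value 154, running total 344.00
- A (66/23 per unit): 6 of 23 → value 6×66/23 = 17.2174, running total 361.22
Total 361.22.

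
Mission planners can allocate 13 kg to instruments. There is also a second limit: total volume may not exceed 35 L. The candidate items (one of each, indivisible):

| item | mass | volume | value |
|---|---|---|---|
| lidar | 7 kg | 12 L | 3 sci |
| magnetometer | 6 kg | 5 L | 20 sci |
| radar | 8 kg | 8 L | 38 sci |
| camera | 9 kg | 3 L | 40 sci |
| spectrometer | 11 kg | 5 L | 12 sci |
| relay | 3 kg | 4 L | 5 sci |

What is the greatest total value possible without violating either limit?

45 sci

Feasible sets respecting both limits:
- camera+relay: mass 12, volume 7, value 45
- radar+relay: mass 11, volume 12, value 43
- camera: mass 9, volume 3, value 40
Best: 45 sci.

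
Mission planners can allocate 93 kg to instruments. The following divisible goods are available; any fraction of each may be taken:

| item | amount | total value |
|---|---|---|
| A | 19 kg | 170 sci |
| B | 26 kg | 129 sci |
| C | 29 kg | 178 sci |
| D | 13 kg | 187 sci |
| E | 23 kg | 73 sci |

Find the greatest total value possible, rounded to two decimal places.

Take in order of value per unit:
- D (187/13 per unit): all 13 → value 187, running total 187.00
- A (170/19 per unit): all 19 → value 170, running total 357.00
- C (178/29 per unit): all 29 → value 178, running total 535.00
- B (129/26 per unit): all 26 → value 129, running total 664.00
- E (73/23 per unit): 6 of 23 → value 6×73/23 = 19.0435, running total 683.04
Total 683.04.

683.04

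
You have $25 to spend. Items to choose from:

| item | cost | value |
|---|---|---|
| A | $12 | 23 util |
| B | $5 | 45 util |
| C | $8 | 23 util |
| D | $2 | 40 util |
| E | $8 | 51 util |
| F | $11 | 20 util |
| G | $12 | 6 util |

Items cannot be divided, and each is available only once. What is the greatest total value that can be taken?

159 util

Check high-value combinations within $25:
- B+C+D+E: cost 5+8+2+8=23, value 45+23+40+51=159
- B+D+E: cost 5+2+8=15, value 45+40+51=136
- B+C+E: cost 5+8+8=21, value 45+23+51=119
Best: 159 util.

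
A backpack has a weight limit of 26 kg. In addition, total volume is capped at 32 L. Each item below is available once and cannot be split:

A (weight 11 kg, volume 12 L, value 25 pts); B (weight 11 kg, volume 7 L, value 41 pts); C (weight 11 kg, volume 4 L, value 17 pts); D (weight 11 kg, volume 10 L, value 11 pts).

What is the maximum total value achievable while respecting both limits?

66 pts

Feasible sets respecting both limits:
- A+B: weight 22, volume 19, value 66
- B+C: weight 22, volume 11, value 58
- B+D: weight 22, volume 17, value 52
Best: 66 pts.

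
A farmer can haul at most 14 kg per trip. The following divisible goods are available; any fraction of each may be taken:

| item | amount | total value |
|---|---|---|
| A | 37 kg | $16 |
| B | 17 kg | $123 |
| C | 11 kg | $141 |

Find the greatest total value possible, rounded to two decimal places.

Take in order of value per unit:
- C (141/11 per unit): all 11 → value 141, running total 141.00
- B (123/17 per unit): 3 of 17 → value 3×123/17 = 21.7059, running total 162.71
Total 162.71.

162.71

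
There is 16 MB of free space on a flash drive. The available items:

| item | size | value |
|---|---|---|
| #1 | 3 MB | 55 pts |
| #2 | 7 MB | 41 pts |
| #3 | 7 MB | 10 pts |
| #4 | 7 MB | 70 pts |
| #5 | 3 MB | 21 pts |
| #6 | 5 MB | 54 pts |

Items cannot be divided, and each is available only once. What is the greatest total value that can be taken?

This is a 0/1 knapsack; check combinations near the capacity.
- #1+#4+#6: size 3+7+5=15, value 55+70+54=179
- #1+#2+#6: size 3+7+5=15, value 55+41+54=150
- #1+#4+#5: size 3+7+3=13, value 55+70+21=146
Best: 179 pts.

179 pts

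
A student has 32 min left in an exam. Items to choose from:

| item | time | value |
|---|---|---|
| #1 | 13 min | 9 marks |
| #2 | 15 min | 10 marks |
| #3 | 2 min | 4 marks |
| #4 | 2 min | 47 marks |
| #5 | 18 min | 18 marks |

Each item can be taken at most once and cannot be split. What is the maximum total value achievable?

Check high-value combinations within 32 min:
- #1+#2+#3+#4: time 13+15+2+2=32, value 9+10+4+47=70
- #3+#4+#5: time 2+2+18=22, value 4+47+18=69
- #1+#2+#4: time 13+15+2=30, value 9+10+47=66
Best: 70 marks.

70 marks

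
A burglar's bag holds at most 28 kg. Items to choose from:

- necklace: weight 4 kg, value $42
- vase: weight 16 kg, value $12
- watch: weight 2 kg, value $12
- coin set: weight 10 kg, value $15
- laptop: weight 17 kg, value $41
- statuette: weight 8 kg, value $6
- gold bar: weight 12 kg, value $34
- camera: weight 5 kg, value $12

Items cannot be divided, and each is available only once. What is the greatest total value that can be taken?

$107

Check high-value combinations within 28 kg:
- necklace+watch+laptop+camera: weight 4+2+17+5=28, value 42+12+41+12=107
- necklace+watch+coin set+gold bar: weight 4+2+10+12=28, value 42+12+15+34=103
- necklace+watch+gold bar+camera: weight 4+2+12+5=23, value 42+12+34+12=100
- necklace+watch+laptop: weight 4+2+17=23, value 42+12+41=95
- necklace+laptop+camera: weight 4+17+5=26, value 42+41+12=95
Best: $107.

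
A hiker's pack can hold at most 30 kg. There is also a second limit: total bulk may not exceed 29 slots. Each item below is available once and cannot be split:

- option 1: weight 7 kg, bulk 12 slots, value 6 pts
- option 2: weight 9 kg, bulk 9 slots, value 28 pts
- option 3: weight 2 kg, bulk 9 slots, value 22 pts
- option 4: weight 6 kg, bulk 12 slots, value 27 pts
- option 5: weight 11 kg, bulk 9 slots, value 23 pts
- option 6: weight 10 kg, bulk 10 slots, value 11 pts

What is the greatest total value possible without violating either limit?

Feasible sets respecting both limits:
- option 2+option 3+option 5: weight 22, bulk 27, value 73
- option 2+option 5+option 6: weight 30, bulk 28, value 62
- option 2+option 3+option 6: weight 21, bulk 28, value 61
- option 3+option 5+option 6: weight 23, bulk 28, value 56
Best: 73 pts.

73 pts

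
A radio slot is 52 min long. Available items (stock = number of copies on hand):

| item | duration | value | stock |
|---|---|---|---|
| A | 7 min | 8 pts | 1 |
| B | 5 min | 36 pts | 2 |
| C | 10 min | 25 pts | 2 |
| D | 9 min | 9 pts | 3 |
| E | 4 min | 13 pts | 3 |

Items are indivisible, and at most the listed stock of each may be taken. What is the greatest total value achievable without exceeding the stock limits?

170 pts

Best selections within duration 52 and stock limits:
- 2×B + 2×C + 1×D + 3×E: duration 51, value 170
- 1×A + 2×B + 2×C + 3×E: duration 49, value 169
Best: 170 pts.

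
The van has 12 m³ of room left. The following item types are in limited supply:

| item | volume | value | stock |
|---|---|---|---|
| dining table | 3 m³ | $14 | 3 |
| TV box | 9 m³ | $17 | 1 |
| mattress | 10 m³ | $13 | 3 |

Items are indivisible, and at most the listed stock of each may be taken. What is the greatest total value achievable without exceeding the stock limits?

Best selections within volume 12 and stock limits:
- 3×dining table: volume 9, value 42
- 1×dining table + 1×TV box: volume 12, value 31
- 2×dining table: volume 6, value 28
- 1×TV box: volume 9, value 17
Best: $42.

$42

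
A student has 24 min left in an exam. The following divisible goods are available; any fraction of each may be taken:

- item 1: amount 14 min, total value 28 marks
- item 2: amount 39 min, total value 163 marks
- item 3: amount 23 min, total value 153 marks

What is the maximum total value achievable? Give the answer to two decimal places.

157.18

Take in order of value per unit:
- item 3 (153/23 per unit): all 23 → value 153, running total 153.00
- item 2 (163/39 per unit): 1 of 39 → value 1×163/39 = 4.1795, running total 157.18
Total 157.18.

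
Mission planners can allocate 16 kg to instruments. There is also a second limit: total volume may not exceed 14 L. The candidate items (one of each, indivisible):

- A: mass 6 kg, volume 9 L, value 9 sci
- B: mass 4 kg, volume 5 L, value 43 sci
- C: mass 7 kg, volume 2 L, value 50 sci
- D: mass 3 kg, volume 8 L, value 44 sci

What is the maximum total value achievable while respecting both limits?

Feasible sets respecting both limits:
- C+D: mass 10, volume 10, value 94
- B+C: mass 11, volume 7, value 93
- B+D: mass 7, volume 13, value 87
- A+C: mass 13, volume 11, value 59
Best: 94 sci.

94 sci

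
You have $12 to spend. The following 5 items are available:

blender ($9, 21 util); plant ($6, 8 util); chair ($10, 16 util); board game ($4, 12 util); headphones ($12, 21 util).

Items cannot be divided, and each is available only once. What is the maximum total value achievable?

Check high-value combinations within $12:
- blender: cost 9, value 21
- headphones: cost 12, value 21
- plant+board game: cost 6+4=10, value 8+12=20
- chair: cost 10, value 16
- board game: cost 4, value 12
Best: 21 util.

21 util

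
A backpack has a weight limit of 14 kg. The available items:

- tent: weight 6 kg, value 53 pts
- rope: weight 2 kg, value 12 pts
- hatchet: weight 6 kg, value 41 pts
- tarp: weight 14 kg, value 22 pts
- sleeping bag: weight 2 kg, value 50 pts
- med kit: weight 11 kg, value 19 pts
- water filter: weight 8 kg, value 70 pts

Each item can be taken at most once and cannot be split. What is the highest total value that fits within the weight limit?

144 pts

This is a 0/1 knapsack; check combinations near the capacity.
- tent+hatchet+sleeping bag: weight 6+6+2=14, value 53+41+50=144
- rope+sleeping bag+water filter: weight 2+2+8=12, value 12+50+70=132
- tent+water filter: weight 6+8=14, value 53+70=123
- sleeping bag+water filter: weight 2+8=10, value 50+70=120
- tent+rope+sleeping bag: weight 6+2+2=10, value 53+12+50=115
Best: 144 pts.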